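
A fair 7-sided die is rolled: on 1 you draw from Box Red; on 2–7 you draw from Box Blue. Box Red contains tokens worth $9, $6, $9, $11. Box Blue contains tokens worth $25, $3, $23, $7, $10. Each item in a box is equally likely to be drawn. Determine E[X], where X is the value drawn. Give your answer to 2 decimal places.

$12.91

E[X | Box Red] = (9 + 6 + 9 + 11)/4 = 35/4
E[X | Box Blue] = (25 + 3 + 23 + 7 + 10)/5 = 68/5
E[X] = (1/7)·35/4 + (6/7)·68/5 = 1807/140 ≈ 12.91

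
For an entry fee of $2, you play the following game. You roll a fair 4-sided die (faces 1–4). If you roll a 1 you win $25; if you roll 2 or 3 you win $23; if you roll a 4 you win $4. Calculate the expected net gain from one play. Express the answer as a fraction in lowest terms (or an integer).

67/4 dollars

E[payout] = (1/4)·4 + (1/2)·23 + (1/4)·25 = 75/4
Expected profit = 75/4 − 2 = 67/4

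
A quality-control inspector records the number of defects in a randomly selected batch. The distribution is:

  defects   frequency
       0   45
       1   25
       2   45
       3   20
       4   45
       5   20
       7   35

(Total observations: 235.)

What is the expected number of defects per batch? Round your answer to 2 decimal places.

Total = 235, so P(defects=0) = 45/235, etc.
E[X] = (9/47)·0 + (5/47)·1 + (9/47)·2 + (4/47)·3 + (9/47)·4 + (4/47)·5 + (7/47)·7
     = 140/47 ≈ 2.98

2.98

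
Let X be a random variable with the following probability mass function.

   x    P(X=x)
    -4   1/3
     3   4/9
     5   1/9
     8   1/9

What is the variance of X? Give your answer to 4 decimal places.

17.1358

E[X] = (1/3)·(-4) + (4/9)·3 + (1/9)·5 + (1/9)·8 = 13/9
E[X²] = (1/3)·16 + (4/9)·9 + (1/9)·25 + (1/9)·64 = 173/9
Var(X) = 173/9 − (13/9)² = 1388/81 ≈ 17.1358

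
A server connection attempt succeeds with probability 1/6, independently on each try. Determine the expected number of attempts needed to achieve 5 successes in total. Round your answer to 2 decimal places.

30.00

By linearity (sum of 5 independent geometric waits), E[trials] = 5/p = 5/(1/6) = 30.
≈ 30.00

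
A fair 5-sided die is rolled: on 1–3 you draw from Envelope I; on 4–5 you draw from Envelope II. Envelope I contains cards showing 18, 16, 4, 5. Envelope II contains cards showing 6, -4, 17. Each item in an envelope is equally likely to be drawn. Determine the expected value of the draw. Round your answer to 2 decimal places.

8.98

E[X | Envelope I] = (18 + 16 + 4 + 5)/4 = 43/4
E[X | Envelope II] = (6 − 4 + 17)/3 = 19/3
E[X] = (3/5)·43/4 + (2/5)·19/3 = 539/60 ≈ 8.98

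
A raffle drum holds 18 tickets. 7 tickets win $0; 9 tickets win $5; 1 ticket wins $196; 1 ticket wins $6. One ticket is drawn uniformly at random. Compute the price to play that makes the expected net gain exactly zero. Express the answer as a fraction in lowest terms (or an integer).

247/18 dollars

E[payout] = (7/18)·0 + (9/18)·5 + (1/18)·196 + (1/18)·6 = 247/18
Fair fee = E[payout] = 247/18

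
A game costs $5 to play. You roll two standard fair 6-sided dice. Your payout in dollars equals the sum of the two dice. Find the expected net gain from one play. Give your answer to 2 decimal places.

Distribution of the sum of the two dice: 2 w.p. 1/36, 3 w.p. 1/18, 4 w.p. 1/12, 5 w.p. 1/9, 6 w.p. 5/36, 7 w.p. 1/6, …
E[payout] = (1/36)·2 + (1/18)·3 + (1/12)·4 + (1/9)·5 + (5/36)·6 + (1/6)·7 + (5/36)·8 + (1/9)·9 + (1/12)·10 + (1/18)·11 + (1/36)·12 = 7
Expected profit = 7 − 5 = 2 ≈ $2.00

$2.00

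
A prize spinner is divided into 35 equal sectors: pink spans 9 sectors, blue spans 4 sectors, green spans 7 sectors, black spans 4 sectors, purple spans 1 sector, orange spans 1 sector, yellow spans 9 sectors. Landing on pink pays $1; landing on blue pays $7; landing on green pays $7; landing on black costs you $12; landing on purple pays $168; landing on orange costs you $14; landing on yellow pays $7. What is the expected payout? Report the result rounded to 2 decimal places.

$7.29

E[payout] = (9/35)·1 + (4/35)·7 + (7/35)·7 + (4/35)·(-12) + (1/35)·168 + (1/35)·(-14) + (9/35)·7 = 51/7
≈ $7.29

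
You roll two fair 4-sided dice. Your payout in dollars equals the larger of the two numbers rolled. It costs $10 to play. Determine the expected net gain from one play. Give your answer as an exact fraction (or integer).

-55/8 dollars

Distribution of the larger of the two numbers rolled: 1 w.p. 1/16, 2 w.p. 3/16, 3 w.p. 5/16, 4 w.p. 7/16
E[payout] = (1/16)·1 + (3/16)·2 + (5/16)·3 + (7/16)·4 = 25/8
Expected profit = 25/8 − 10 = -55/8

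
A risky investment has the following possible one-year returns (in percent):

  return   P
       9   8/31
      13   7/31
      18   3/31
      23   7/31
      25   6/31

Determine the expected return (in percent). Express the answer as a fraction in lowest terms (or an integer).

528/31

E[X] = (8/31)·9 + (7/31)·13 + (3/31)·18 + (7/31)·23 + (6/31)·25
     = 528/31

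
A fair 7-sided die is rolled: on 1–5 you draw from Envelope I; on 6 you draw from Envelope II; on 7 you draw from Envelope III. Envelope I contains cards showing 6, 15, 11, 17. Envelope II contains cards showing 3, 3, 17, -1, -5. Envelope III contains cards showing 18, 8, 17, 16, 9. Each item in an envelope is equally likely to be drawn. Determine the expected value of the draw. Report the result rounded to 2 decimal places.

E[X | Envelope I] = (6 + 15 + 11 + 17)/4 = 49/4
E[X | Envelope II] = (3 + 3 + 17 − 1 − 5)/5 = 17/5
E[X | Envelope III] = (18 + 8 + 17 + 16 + 9)/5 = 68/5
E[X] = (5/7)·49/4 + (1/7)·17/5 + (1/7)·68/5 = 313/28 ≈ 11.18

11.18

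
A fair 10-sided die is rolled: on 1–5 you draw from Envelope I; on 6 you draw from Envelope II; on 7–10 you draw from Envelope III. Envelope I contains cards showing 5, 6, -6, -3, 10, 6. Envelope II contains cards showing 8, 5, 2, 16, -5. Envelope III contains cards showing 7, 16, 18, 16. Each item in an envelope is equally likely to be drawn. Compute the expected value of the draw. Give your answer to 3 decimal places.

E[X | Envelope I] = (5 + 6 − 6 − 3 + 10 + 6)/6 = 3
E[X | Envelope II] = (8 + 5 + 2 + 16 − 5)/5 = 26/5
E[X | Envelope III] = (7 + 16 + 18 + 16)/4 = 57/4
E[X] = (1/2)·3 + (1/10)·26/5 + (2/5)·57/4 = 193/25 ≈ 7.720

7.720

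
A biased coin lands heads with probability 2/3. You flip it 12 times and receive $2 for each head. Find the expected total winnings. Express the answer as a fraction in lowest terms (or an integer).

E[#heads] = 12·2/3 = 8 (linearity over flips).
E[winnings] = 2·8 = 16.

$16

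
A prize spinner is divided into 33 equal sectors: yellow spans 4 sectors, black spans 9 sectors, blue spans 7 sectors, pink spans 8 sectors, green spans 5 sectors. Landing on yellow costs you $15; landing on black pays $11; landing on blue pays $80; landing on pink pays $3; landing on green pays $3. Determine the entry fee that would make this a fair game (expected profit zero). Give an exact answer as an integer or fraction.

E[payout] = (4/33)·(-15) + (9/33)·11 + (7/33)·80 + (8/33)·3 + (5/33)·3 = 58/3
Fair fee = E[payout] = 58/3

58/3 dollars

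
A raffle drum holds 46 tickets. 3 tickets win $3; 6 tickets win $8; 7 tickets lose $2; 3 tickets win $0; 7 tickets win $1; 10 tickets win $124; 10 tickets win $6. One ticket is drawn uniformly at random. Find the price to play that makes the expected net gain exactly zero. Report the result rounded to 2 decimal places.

E[payout] = (3/46)·3 + (6/46)·8 + (7/46)·(-2) + (3/46)·0 + (7/46)·1 + (10/46)·124 + (10/46)·6 = 675/23
Fair fee = E[payout] = 675/23 ≈ $29.35

$29.35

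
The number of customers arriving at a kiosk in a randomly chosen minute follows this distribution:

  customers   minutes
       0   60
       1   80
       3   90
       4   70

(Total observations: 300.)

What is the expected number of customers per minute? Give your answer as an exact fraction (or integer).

21/10

Total = 300, so P(customers=0) = 60/300, etc.
E[X] = (1/5)·0 + (4/15)·1 + (3/10)·3 + (7/30)·4
     = 21/10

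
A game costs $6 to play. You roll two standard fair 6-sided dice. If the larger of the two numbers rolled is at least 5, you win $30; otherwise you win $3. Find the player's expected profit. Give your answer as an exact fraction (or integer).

$12

E[payout] = (4/9)·3 + (5/9)·30 = 18
Expected profit = 18 − 6 = 12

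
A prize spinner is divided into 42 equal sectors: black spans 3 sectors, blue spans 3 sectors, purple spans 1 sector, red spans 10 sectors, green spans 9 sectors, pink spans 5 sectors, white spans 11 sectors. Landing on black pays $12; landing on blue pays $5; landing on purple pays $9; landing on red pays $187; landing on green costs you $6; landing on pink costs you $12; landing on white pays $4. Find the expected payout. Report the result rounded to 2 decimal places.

E[payout] = (3/42)·12 + (3/42)·5 + (1/42)·9 + (10/42)·187 + (9/42)·(-6) + (5/42)·(-12) + (11/42)·4 = 310/7
≈ $44.29

$44.29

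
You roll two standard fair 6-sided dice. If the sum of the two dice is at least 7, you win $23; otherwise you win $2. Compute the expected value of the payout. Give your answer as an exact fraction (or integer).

E[payout] = (5/12)·2 + (7/12)·23 = 57/4

57/4 dollars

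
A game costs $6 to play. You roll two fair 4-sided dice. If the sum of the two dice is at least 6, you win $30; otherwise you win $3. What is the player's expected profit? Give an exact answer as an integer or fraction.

57/8 dollars

E[payout] = (5/8)·3 + (3/8)·30 = 105/8
Expected profit = 105/8 − 6 = 57/8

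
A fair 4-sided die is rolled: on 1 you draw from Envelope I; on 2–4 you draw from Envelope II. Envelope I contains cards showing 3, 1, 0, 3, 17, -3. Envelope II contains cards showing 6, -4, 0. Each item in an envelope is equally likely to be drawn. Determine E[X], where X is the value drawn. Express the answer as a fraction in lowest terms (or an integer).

11/8

E[X | Envelope I] = (3 + 1 + 0 + 3 + 17 − 3)/6 = 7/2
E[X | Envelope II] = (6 − 4 + 0)/3 = 2/3
E[X] = (1/4)·7/2 + (3/4)·2/3 = 11/8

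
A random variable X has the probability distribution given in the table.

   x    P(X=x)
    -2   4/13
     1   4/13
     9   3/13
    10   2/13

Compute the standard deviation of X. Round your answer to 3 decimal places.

E[X] = 43/13, E[X²] = 463/13
Var(X) = E[X²] − (E[X])² = 463/13 − 1849/169 = 4170/169
SD(X) = √(4170/169) ≈ 4.967

4.967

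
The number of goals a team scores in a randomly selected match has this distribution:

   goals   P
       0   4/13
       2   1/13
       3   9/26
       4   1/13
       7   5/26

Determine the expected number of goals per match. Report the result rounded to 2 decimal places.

2.85

E[X] = (4/13)·0 + (1/13)·2 + (9/26)·3 + (1/13)·4 + (5/26)·7
     = 37/13 ≈ 2.85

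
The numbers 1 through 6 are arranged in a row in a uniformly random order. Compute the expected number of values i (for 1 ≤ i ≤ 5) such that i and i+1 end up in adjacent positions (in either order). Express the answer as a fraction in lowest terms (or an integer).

5/3

For each i ∈ {1,…,5}, let Xᵢ = 1 if i and i+1 are adjacent. P(Xᵢ=1) = 2·(6−1)!/6! = 2/6.
By linearity, E[ΣXᵢ] = (5)·(2/6) = 5/3.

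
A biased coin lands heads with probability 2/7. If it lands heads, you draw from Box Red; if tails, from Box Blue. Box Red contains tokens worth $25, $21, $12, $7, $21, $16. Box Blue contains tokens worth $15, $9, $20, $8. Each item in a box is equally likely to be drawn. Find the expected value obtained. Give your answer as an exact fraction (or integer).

E[X | Box Red] = (25 + 21 + 12 + 7 + 21 + 16)/6 = 17
E[X | Box Blue] = (15 + 9 + 20 + 8)/4 = 13
E[X] = (2/7)·17 + (5/7)·13 = 99/7

99/7 dollars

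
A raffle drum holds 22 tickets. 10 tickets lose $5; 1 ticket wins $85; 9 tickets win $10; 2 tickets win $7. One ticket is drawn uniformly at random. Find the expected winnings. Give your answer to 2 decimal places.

$6.32

E[payout] = (10/22)·(-5) + (1/22)·85 + (9/22)·10 + (2/22)·7 = 139/22
≈ $6.32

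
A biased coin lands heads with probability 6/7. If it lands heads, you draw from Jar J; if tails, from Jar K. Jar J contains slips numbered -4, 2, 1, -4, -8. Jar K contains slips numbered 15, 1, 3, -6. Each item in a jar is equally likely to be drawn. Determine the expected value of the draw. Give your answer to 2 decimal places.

-1.76

E[X | Jar J] = (-4 + 2 + 1 − 4 − 8)/5 = -13/5
E[X | Jar K] = (15 + 1 + 3 − 6)/4 = 13/4
E[X] = (6/7)·(-13/5) + (1/7)·13/4 = -247/140 ≈ -1.76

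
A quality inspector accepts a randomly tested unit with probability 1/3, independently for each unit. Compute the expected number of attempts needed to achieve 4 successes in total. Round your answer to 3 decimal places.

12.000

By linearity (sum of 4 independent geometric waits), E[trials] = 4/p = 4/(1/3) = 12.
≈ 12.000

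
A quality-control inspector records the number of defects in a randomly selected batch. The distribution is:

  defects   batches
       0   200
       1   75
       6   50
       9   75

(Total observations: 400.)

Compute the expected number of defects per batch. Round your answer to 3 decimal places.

2.625

Total = 400, so P(defects=0) = 200/400, etc.
E[X] = (1/2)·0 + (3/16)·1 + (1/8)·6 + (3/16)·9
     = 21/8 ≈ 2.625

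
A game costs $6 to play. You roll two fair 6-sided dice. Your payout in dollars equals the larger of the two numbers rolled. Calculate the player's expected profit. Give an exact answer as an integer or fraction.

-55/36 dollars

Distribution of the larger of the two numbers rolled: 1 w.p. 1/36, 2 w.p. 1/12, 3 w.p. 5/36, 4 w.p. 7/36, 5 w.p. 1/4, 6 w.p. 11/36
E[payout] = (1/36)·1 + (1/12)·2 + (5/36)·3 + (7/36)·4 + (1/4)·5 + (11/36)·6 = 161/36
Expected profit = 161/36 − 6 = -55/36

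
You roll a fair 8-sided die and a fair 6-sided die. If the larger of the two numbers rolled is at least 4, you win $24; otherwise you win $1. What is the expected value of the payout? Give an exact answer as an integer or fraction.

E[payout] = (3/16)·1 + (13/16)·24 = 315/16

315/16 dollars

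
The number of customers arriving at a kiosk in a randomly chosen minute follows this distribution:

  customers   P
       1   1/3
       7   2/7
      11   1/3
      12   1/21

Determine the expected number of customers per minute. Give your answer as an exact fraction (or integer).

46/7

E[X] = (1/3)·1 + (2/7)·7 + (1/3)·11 + (1/21)·12
     = 46/7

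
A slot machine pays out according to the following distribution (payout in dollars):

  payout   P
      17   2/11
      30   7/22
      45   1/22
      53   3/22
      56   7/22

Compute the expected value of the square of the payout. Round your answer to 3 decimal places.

E[X²] = (2/11)·289 + (7/22)·900 + (1/22)·2025 + (3/22)·2809 + (7/22)·3136
     = 19930/11 ≈ 1811.818

1811.818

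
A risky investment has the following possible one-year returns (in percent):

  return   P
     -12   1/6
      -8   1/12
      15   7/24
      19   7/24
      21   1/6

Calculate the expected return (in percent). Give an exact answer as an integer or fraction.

E[X] = (1/6)·(-12) + (1/12)·(-8) + (7/24)·15 + (7/24)·19 + (1/6)·21
     = 43/4

43/4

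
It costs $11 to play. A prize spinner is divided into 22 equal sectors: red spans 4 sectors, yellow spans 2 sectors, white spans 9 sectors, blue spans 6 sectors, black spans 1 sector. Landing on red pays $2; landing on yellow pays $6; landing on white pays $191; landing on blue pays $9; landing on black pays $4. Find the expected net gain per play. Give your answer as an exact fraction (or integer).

E[payout] = (4/22)·2 + (2/22)·6 + (9/22)·191 + (6/22)·9 + (1/22)·4 = 1797/22
Expected profit = 1797/22 − 11 = 1555/22

1555/22 dollars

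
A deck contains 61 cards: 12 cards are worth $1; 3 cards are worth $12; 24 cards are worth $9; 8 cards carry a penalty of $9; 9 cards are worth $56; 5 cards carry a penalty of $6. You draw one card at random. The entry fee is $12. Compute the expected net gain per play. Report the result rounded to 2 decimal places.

-$1.08

E[payout] = (12/61)·1 + (3/61)·12 + (24/61)·9 + (8/61)·(-9) + (9/61)·56 + (5/61)·(-6) = 666/61
Expected profit = 666/61 − 12 = -66/61 ≈ -$1.08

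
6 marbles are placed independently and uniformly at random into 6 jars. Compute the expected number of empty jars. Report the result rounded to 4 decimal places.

2.0094

Let Xⱼ=1 if jar j is empty. P(Xⱼ=1) = ((6-1)/6)^6 = 15625/46656.
By linearity, E[#empty] = 6·15625/46656 = 15625/7776.
≈ 2.0094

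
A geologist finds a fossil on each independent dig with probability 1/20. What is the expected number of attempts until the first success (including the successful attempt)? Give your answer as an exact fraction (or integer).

20

For a geometric distribution, E[trials] = 1/p = 1/(1/20) = 20.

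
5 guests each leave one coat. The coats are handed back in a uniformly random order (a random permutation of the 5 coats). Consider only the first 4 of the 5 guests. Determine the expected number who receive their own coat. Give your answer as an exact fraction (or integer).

Let Xᵢ = 1 if person i gets their own coat. For each i, P(Xᵢ=1) = 1/5.
By linearity of expectation, E[X₁+…+X_4] = 4·(1/5) = 4/5.

4/5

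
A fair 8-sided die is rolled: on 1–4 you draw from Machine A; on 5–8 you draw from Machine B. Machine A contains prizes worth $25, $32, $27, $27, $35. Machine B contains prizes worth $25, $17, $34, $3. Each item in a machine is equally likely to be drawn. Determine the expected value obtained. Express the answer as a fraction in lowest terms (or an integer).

979/40 dollars

E[X | Machine A] = (25 + 32 + 27 + 27 + 35)/5 = 146/5
E[X | Machine B] = (25 + 17 + 34 + 3)/4 = 79/4
E[X] = (1/2)·146/5 + (1/2)·79/4 = 979/40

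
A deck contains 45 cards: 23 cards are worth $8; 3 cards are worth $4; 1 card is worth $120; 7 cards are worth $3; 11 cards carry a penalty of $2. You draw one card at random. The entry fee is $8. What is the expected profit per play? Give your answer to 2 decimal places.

-$1.00

E[payout] = (23/45)·8 + (3/45)·4 + (1/45)·120 + (7/45)·3 + (11/45)·(-2) = 7
Expected profit = 7 − 8 = -1 ≈ -$1.00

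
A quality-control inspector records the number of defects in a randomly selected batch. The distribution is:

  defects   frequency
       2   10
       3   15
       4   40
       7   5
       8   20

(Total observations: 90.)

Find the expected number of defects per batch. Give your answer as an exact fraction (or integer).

14/3

Total = 90, so P(defects=2) = 10/90, etc.
E[X] = (1/9)·2 + (1/6)·3 + (4/9)·4 + (1/18)·7 + (2/9)·8
     = 14/3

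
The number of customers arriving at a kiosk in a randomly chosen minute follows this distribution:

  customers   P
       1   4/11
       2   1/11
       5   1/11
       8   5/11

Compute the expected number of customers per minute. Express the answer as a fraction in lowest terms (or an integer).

51/11

E[X] = (4/11)·1 + (1/11)·2 + (1/11)·5 + (5/11)·8
     = 51/11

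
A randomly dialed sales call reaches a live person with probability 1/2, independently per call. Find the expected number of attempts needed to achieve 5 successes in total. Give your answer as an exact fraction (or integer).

By linearity (sum of 5 independent geometric waits), E[trials] = 5/p = 5/(1/2) = 10.

10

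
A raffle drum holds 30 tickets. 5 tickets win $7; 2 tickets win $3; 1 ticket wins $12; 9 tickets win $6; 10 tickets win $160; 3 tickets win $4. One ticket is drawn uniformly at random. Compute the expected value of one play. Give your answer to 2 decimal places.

$57.30

E[payout] = (5/30)·7 + (2/30)·3 + (1/30)·12 + (9/30)·6 + (10/30)·160 + (3/30)·4 = 573/10
≈ $57.30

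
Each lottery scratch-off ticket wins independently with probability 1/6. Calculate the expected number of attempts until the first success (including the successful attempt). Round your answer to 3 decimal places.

For a geometric distribution, E[trials] = 1/p = 1/(1/6) = 6.
≈ 6.000

6.000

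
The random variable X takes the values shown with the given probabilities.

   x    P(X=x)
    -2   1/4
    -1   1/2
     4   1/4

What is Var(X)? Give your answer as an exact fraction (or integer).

E[X] = (1/4)·(-2) + (1/2)·(-1) + (1/4)·4 = 0
E[X²] = (1/4)·4 + (1/2)·1 + (1/4)·16 = 11/2
Var(X) = 11/2 − (0)² = 11/2

11/2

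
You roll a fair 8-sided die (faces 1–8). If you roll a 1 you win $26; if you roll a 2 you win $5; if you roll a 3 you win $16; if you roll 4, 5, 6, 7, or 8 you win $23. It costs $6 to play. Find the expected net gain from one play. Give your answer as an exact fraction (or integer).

E[payout] = (1/8)·5 + (1/8)·16 + (5/8)·23 + (1/8)·26 = 81/4
Expected profit = 81/4 − 6 = 57/4

57/4 dollars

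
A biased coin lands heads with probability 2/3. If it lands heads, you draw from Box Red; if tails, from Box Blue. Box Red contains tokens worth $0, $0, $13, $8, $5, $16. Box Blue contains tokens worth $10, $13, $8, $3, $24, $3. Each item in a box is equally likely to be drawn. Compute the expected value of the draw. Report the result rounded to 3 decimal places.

$8.056

E[X | Box Red] = (0 + 0 + 13 + 8 + 5 + 16)/6 = 7
E[X | Box Blue] = (10 + 13 + 8 + 3 + 24 + 3)/6 = 61/6
E[X] = (2/3)·7 + (1/3)·61/6 = 145/18 ≈ 8.056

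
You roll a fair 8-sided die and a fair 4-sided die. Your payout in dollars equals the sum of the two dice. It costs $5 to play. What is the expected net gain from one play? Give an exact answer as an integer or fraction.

Distribution of the sum of the two dice: 2 w.p. 1/32, 3 w.p. 1/16, 4 w.p. 3/32, 5 w.p. 1/8, 6 w.p. 1/8, 7 w.p. 1/8, …
E[payout] = (1/32)·2 + (1/16)·3 + (3/32)·4 + (1/8)·5 + (1/8)·6 + (1/8)·7 + (1/8)·8 + (1/8)·9 + (3/32)·10 + (1/16)·11 + (1/32)·12 = 7
Expected profit = 7 − 5 = 2

$2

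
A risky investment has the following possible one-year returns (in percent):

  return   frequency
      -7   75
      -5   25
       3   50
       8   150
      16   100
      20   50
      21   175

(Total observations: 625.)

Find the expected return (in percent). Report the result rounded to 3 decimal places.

11.160

Total = 625, so P(return=-7) = 75/625, etc.
E[X] = (3/25)·(-7) + (1/25)·(-5) + (2/25)·3 + (6/25)·8 + (4/25)·16 + (2/25)·20 + (7/25)·21
     = 279/25 ≈ 11.160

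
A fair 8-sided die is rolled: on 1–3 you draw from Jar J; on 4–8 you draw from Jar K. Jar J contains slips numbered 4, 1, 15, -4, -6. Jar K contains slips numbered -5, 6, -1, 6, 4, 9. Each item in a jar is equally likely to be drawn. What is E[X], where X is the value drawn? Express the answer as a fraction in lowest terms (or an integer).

E[X | Jar J] = (4 + 1 + 15 − 4 − 6)/5 = 2
E[X | Jar K] = (-5 + 6 − 1 + 6 + 4 + 9)/6 = 19/6
E[X] = (3/8)·2 + (5/8)·19/6 = 131/48

131/48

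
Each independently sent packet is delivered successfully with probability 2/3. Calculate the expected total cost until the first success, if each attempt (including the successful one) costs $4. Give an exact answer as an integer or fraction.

$6

E[#attempts] = 1/p = 3/2; E[cost] = 4·3/2 = 6.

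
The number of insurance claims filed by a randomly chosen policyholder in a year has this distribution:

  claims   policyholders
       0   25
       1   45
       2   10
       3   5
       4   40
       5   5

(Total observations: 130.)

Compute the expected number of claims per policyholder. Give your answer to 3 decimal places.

Total = 130, so P(claims=0) = 25/130, etc.
E[X] = (5/26)·0 + (9/26)·1 + (1/13)·2 + (1/26)·3 + (4/13)·4 + (1/26)·5
     = 53/26 ≈ 2.038

2.038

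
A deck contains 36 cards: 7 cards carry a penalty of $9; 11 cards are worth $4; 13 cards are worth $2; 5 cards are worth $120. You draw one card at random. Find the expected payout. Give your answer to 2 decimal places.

$16.86

E[payout] = (7/36)·(-9) + (11/36)·4 + (13/36)·2 + (5/36)·120 = 607/36
≈ $16.86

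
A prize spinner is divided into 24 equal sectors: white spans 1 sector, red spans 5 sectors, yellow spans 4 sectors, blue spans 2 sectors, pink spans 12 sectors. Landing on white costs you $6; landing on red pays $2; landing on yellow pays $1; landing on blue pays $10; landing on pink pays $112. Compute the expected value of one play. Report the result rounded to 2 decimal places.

$57.17

E[payout] = (1/24)·(-6) + (5/24)·2 + (4/24)·1 + (2/24)·10 + (12/24)·112 = 343/6
≈ $57.17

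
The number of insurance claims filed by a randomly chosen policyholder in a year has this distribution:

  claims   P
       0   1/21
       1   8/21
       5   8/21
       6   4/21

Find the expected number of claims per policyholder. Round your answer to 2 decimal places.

3.43

E[X] = (1/21)·0 + (8/21)·1 + (8/21)·5 + (4/21)·6
     = 24/7 ≈ 3.43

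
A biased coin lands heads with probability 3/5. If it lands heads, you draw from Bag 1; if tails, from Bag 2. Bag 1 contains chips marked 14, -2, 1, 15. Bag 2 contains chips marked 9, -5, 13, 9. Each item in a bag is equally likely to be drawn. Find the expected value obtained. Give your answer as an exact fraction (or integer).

34/5

E[X | Bag 1] = (14 − 2 + 1 + 15)/4 = 7
E[X | Bag 2] = (9 − 5 + 13 + 9)/4 = 13/2
E[X] = (3/5)·7 + (2/5)·13/2 = 34/5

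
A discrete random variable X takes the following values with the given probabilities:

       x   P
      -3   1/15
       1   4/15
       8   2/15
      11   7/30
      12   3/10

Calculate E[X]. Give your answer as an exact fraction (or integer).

73/10

E[X] = (1/15)·(-3) + (4/15)·1 + (2/15)·8 + (7/30)·11 + (3/10)·12
     = 73/10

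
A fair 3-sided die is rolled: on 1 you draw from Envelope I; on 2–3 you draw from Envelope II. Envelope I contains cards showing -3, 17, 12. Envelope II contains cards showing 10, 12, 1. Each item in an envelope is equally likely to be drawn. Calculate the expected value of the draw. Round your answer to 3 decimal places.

E[X | Envelope I] = (-3 + 17 + 12)/3 = 26/3
E[X | Envelope II] = (10 + 12 + 1)/3 = 23/3
E[X] = (1/3)·26/3 + (2/3)·23/3 = 8 ≈ 8.000

8.000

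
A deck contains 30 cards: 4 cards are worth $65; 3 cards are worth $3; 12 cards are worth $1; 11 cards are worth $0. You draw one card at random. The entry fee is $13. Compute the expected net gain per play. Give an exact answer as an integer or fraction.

E[payout] = (4/30)·65 + (3/30)·3 + (12/30)·1 + (11/30)·0 = 281/30
Expected profit = 281/30 − 13 = -109/30

-109/30 dollars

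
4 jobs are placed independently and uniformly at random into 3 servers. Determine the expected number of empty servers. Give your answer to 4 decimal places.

Let Xⱼ=1 if server j is empty. P(Xⱼ=1) = ((3-1)/3)^4 = 16/81.
By linearity, E[#empty] = 3·16/81 = 16/27.
≈ 0.5926

0.5926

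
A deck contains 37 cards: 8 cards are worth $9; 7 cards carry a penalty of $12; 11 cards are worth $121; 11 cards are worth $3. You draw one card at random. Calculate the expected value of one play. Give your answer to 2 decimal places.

E[payout] = (8/37)·9 + (7/37)·(-12) + (11/37)·121 + (11/37)·3 = 1352/37
≈ $36.54

$36.54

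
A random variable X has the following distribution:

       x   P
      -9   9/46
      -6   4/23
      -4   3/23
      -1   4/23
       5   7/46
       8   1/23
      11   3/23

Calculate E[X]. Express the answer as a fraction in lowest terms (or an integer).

E[X] = (9/46)·(-9) + (4/23)·(-6) + (3/23)·(-4) + (4/23)·(-1) + (7/46)·5 + (1/23)·8 + (3/23)·11
     = -22/23

-22/23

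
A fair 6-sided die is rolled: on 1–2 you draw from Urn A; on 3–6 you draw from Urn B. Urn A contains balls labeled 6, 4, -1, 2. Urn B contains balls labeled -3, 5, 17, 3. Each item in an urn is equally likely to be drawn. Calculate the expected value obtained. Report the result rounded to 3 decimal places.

4.583

E[X | Urn A] = (6 + 4 − 1 + 2)/4 = 11/4
E[X | Urn B] = (-3 + 5 + 17 + 3)/4 = 11/2
E[X] = (1/3)·11/4 + (2/3)·11/2 = 55/12 ≈ 4.583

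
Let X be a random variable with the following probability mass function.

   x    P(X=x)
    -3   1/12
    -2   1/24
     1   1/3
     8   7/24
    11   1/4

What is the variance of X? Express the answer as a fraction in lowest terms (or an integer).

3503/144

E[X] = (1/12)·(-3) + (1/24)·(-2) + (1/3)·1 + (7/24)·8 + (1/4)·11 = 61/12
E[X²] = (1/12)·9 + (1/24)·4 + (1/3)·1 + (7/24)·64 + (1/4)·121 = 301/6
Var(X) = 301/6 − (61/12)² = 3503/144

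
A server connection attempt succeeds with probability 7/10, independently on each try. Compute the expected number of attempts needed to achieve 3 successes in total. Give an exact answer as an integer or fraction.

30/7

By linearity (sum of 3 independent geometric waits), E[trials] = 3/p = 3/(7/10) = 30/7.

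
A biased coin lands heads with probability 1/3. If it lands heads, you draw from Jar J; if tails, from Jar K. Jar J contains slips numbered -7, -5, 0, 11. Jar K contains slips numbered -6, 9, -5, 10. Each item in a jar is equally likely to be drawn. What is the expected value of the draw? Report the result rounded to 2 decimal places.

1.25

E[X | Jar J] = (-7 − 5 + 0 + 11)/4 = -1/4
E[X | Jar K] = (-6 + 9 − 5 + 10)/4 = 2
E[X] = (1/3)·(-1/4) + (2/3)·2 = 5/4 ≈ 1.25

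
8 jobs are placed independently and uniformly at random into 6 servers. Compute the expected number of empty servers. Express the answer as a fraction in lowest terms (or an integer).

390625/279936

Let Xⱼ=1 if server j is empty. P(Xⱼ=1) = ((6-1)/6)^8 = 390625/1679616.
By linearity, E[#empty] = 6·390625/1679616 = 390625/279936.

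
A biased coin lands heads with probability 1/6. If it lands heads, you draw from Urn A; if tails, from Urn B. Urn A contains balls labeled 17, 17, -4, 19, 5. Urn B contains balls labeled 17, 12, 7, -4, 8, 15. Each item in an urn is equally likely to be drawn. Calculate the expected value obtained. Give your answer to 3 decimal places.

E[X | Urn A] = (17 + 17 − 4 + 19 + 5)/5 = 54/5
E[X | Urn B] = (17 + 12 + 7 − 4 + 8 + 15)/6 = 55/6
E[X] = (1/6)·54/5 + (5/6)·55/6 = 1699/180 ≈ 9.439

9.439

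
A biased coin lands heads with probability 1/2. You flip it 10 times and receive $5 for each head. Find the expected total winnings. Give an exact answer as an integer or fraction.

E[#heads] = 10·1/2 = 5 (linearity over flips).
E[winnings] = 5·5 = 25.

$25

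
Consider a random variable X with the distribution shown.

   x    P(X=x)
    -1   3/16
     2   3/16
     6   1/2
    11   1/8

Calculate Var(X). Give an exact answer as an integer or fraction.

E[X] = (3/16)·(-1) + (3/16)·2 + (1/2)·6 + (1/8)·11 = 73/16
E[X²] = (3/16)·1 + (3/16)·4 + (1/2)·36 + (1/8)·121 = 545/16
Var(X) = 545/16 − (73/16)² = 3391/256

3391/256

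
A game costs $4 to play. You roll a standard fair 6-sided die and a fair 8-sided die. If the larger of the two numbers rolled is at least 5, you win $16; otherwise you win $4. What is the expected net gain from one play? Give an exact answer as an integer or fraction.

E[payout] = (1/3)·4 + (2/3)·16 = 12
Expected profit = 12 − 4 = 8

$8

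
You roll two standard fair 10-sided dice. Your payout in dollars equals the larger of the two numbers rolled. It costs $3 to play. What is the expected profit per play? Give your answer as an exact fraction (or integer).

Distribution of the larger of the two numbers rolled: 1 w.p. 1/100, 2 w.p. 3/100, 3 w.p. 1/20, 4 w.p. 7/100, 5 w.p. 9/100, 6 w.p. 11/100, …
E[payout] = (1/100)·1 + (3/100)·2 + (1/20)·3 + (7/100)·4 + (9/100)·5 + (11/100)·6 + (13/100)·7 + (3/20)·8 + (17/100)·9 + (19/100)·10 = 143/20
Expected profit = 143/20 − 3 = 83/20

83/20 dollars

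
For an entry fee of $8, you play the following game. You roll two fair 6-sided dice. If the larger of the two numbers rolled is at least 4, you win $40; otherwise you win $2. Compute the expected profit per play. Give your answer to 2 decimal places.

$22.50

E[payout] = (1/4)·2 + (3/4)·40 = 61/2
Expected profit = 61/2 − 8 = 45/2 ≈ $22.50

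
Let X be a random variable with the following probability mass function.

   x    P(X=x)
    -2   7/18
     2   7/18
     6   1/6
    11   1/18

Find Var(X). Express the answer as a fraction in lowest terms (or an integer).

4289/324

E[X] = (7/18)·(-2) + (7/18)·2 + (1/6)·6 + (1/18)·11 = 29/18
E[X²] = (7/18)·4 + (7/18)·4 + (1/6)·36 + (1/18)·121 = 95/6
Var(X) = 95/6 − (29/18)² = 4289/324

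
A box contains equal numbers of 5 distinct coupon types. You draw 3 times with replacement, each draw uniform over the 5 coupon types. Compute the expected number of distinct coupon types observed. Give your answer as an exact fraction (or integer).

61/25

Let Xⱼ=1 if type j appears at least once. P(Xⱼ=1) = 1 − ((5−1)/5)^3 = 61/125.
E[#distinct] = 5·61/125 = 61/25.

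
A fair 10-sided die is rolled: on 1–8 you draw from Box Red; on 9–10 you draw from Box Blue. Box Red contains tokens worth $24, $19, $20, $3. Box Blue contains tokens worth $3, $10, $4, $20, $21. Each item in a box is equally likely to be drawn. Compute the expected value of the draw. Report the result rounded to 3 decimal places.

$15.520

E[X | Box Red] = (24 + 19 + 20 + 3)/4 = 33/2
E[X | Box Blue] = (3 + 10 + 4 + 20 + 21)/5 = 58/5
E[X] = (4/5)·33/2 + (1/5)·58/5 = 388/25 ≈ 15.520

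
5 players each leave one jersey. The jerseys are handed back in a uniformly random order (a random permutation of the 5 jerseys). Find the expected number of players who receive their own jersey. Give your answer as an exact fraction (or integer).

1

Let Xᵢ = 1 if person i gets their own jersey. For each i, P(Xᵢ=1) = 1/5.
By linearity of expectation, E[X₁+…+X_5] = 5·(1/5) = 1.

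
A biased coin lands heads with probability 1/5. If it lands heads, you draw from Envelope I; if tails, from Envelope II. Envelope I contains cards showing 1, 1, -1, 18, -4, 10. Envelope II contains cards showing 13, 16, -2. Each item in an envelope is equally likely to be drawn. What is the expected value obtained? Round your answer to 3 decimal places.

8.033

E[X | Envelope I] = (1 + 1 − 1 + 18 − 4 + 10)/6 = 25/6
E[X | Envelope II] = (13 + 16 − 2)/3 = 9
E[X] = (1/5)·25/6 + (4/5)·9 = 241/30 ≈ 8.033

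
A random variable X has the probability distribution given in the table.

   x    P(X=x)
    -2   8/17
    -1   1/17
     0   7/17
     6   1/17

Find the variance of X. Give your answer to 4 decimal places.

3.6401

E[X] = (8/17)·(-2) + (1/17)·(-1) + (7/17)·0 + (1/17)·6 = -11/17
E[X²] = (8/17)·4 + (1/17)·1 + (7/17)·0 + (1/17)·36 = 69/17
Var(X) = 69/17 − (-11/17)² = 1052/289 ≈ 3.6401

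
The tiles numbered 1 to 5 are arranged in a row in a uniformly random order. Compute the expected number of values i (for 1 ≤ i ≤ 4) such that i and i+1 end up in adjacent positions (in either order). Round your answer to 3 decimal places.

1.600

For each i ∈ {1,…,4}, let Xᵢ = 1 if i and i+1 are adjacent. P(Xᵢ=1) = 2·(5−1)!/5! = 2/5.
By linearity, E[ΣXᵢ] = (4)·(2/5) = 8/5.
≈ 1.600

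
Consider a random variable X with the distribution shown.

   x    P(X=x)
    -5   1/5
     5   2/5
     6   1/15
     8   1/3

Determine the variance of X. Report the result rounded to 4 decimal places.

E[X] = (1/5)·(-5) + (2/5)·5 + (1/15)·6 + (1/3)·8 = 61/15
E[X²] = (1/5)·25 + (2/5)·25 + (1/15)·36 + (1/3)·64 = 581/15
Var(X) = 581/15 − (61/15)² = 4994/225 ≈ 22.1956

22.1956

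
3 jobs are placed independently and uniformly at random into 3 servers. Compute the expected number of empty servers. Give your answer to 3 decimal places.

Let Xⱼ=1 if server j is empty. P(Xⱼ=1) = ((3-1)/3)^3 = 8/27.
By linearity, E[#empty] = 3·8/27 = 8/9.
≈ 0.889

0.889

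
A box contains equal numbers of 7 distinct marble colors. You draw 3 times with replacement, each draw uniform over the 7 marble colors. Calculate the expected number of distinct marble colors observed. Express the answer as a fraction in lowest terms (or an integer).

127/49

Let Xⱼ=1 if type j appears at least once. P(Xⱼ=1) = 1 − ((7−1)/7)^3 = 127/343.
E[#distinct] = 7·127/343 = 127/49.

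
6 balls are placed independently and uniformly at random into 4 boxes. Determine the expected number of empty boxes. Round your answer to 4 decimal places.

Let Xⱼ=1 if box j is empty. P(Xⱼ=1) = ((4-1)/4)^6 = 729/4096.
By linearity, E[#empty] = 4·729/4096 = 729/1024.
≈ 0.7119

0.7119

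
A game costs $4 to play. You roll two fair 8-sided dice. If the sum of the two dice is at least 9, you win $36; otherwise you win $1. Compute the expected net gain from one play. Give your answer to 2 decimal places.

E[payout] = (7/16)·1 + (9/16)·36 = 331/16
Expected profit = 331/16 − 4 = 267/16 ≈ $16.69

$16.69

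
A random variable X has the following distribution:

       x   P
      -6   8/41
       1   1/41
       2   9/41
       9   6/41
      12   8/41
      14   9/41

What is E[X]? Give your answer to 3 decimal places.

E[X] = (8/41)·(-6) + (1/41)·1 + (9/41)·2 + (6/41)·9 + (8/41)·12 + (9/41)·14
     = 247/41 ≈ 6.024

6.024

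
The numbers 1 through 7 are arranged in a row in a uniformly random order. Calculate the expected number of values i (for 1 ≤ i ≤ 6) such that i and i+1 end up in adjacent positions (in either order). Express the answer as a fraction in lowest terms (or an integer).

12/7

For each i ∈ {1,…,6}, let Xᵢ = 1 if i and i+1 are adjacent. P(Xᵢ=1) = 2·(7−1)!/7! = 2/7.
By linearity, E[ΣXᵢ] = (6)·(2/7) = 12/7.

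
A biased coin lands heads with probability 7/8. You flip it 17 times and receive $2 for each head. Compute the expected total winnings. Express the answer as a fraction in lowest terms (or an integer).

119/4 dollars

E[#heads] = 17·7/8 = 119/8 (linearity over flips).
E[winnings] = 2·119/8 = 119/4.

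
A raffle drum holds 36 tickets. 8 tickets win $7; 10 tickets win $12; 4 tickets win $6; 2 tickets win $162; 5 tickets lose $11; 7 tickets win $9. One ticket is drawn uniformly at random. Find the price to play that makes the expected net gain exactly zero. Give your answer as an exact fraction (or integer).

133/9 dollars

E[payout] = (8/36)·7 + (10/36)·12 + (4/36)·6 + (2/36)·162 + (5/36)·(-11) + (7/36)·9 = 133/9
Fair fee = E[payout] = 133/9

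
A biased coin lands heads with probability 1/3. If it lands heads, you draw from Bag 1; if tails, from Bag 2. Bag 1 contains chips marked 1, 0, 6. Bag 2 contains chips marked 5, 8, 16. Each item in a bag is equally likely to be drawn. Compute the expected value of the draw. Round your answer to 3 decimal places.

E[X | Bag 1] = (1 + 0 + 6)/3 = 7/3
E[X | Bag 2] = (5 + 8 + 16)/3 = 29/3
E[X] = (1/3)·7/3 + (2/3)·29/3 = 65/9 ≈ 7.222

7.222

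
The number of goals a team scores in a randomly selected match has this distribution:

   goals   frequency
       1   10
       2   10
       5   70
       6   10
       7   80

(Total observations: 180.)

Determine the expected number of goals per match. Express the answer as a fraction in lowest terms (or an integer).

50/9

Total = 180, so P(goals=1) = 10/180, etc.
E[X] = (1/18)·1 + (1/18)·2 + (7/18)·5 + (1/18)·6 + (4/9)·7
     = 50/9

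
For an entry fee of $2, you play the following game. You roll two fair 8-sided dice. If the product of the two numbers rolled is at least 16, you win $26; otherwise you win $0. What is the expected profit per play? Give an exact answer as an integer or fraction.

E[payout] = (31/64)·0 + (33/64)·26 = 429/32
Expected profit = 429/32 − 2 = 365/32

365/32 dollars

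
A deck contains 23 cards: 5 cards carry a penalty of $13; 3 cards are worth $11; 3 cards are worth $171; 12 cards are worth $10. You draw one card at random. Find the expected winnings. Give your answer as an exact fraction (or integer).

E[payout] = (5/23)·(-13) + (3/23)·11 + (3/23)·171 + (12/23)·10 = 601/23

601/23 dollars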